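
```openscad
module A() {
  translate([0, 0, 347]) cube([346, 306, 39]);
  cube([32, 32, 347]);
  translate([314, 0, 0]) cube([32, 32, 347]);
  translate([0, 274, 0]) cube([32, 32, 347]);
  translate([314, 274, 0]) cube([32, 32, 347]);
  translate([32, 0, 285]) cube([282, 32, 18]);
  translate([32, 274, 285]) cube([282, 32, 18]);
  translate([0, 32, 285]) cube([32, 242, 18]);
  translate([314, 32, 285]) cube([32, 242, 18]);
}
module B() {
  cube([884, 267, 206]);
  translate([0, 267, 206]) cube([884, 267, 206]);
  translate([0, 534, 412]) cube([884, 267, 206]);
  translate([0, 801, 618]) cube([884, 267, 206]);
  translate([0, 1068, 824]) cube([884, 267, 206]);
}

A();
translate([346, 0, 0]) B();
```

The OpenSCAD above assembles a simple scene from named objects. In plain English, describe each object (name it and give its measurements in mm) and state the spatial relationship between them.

A is a four-legged stool. The seat is a 346×306×39 mm slab whose top surface is at z = 386 mm; four square legs, each 32×32 mm in cross-section, run from the floor (z = 0) to the underside of the seat, each flush with a corner of the seat. Four stretchers, 32 mm wide and 18 mm tall, connect adjacent legs with their undersides at z = 285 mm, each running between the inner faces of the legs it joins and aligned with the legs' outer faces on the other axis.

B is a straight staircase of 5 solid steps. Each step is 884 mm wide (x), 267 mm deep (y, the going) and 206 mm tall (the rise). The first step rests on the floor; each subsequent step sits one going further in +y and one rise higher in +z, directly behind and above the previous step with no overlap.

The staircase is against the stool's +x side, with their −y faces flush.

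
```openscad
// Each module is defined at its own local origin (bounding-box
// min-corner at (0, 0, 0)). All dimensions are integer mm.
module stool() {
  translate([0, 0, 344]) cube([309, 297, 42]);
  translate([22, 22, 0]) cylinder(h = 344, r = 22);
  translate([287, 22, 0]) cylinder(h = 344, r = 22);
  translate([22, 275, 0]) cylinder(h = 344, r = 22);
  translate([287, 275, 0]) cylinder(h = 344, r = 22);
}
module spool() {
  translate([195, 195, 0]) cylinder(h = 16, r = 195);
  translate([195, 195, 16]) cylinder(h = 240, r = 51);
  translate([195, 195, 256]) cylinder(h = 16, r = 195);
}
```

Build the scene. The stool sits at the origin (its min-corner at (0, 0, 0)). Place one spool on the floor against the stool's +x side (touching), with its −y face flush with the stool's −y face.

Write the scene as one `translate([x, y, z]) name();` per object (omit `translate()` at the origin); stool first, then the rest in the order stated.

stool();
translate([309, 0, 0]) spool();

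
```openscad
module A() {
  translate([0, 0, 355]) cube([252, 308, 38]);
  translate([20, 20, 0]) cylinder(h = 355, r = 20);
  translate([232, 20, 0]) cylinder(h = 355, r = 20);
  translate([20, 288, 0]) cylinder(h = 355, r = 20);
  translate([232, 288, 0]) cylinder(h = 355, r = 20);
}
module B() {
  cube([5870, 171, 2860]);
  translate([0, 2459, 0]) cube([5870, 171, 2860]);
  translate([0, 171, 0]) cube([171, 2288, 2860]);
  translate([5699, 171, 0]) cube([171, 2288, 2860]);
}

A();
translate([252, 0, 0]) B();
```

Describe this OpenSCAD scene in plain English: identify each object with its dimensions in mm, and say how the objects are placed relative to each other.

A is a four-legged stool. The seat is 252×308 mm, 38 mm thick, top at z = 393 mm. It stands on four round legs, each 40 mm in diameter, from z = 0 to the seat underside, each leg's axis is inset half a diameter from the nearest pair of seat edges (so the leg's bounding box is flush with the corner).

B is the wall frame of a small rectangular building: four walls, each 2860 mm tall and 171 mm thick, enclosing a footprint 5870 mm (x) by 2630 mm (y) outside-to-outside, with no floor or roof. The front and back walls (the −y and +y sides) span the full width; the two side walls fit between them.

The house frame is against the stool's +x side, with their −y faces flush.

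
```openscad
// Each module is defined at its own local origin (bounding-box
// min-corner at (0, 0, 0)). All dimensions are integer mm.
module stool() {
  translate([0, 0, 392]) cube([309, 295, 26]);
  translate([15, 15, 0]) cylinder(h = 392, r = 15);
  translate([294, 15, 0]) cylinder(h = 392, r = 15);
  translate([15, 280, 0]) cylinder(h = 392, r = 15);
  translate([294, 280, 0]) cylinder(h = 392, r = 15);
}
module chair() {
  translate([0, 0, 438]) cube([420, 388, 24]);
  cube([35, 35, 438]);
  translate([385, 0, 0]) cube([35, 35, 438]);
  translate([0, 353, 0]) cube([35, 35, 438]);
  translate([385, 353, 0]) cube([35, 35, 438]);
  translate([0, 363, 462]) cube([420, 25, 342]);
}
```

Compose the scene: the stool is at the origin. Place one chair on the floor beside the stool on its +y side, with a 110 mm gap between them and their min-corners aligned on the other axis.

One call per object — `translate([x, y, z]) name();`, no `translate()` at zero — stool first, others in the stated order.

stool();
translate([0, 405, 0]) chair();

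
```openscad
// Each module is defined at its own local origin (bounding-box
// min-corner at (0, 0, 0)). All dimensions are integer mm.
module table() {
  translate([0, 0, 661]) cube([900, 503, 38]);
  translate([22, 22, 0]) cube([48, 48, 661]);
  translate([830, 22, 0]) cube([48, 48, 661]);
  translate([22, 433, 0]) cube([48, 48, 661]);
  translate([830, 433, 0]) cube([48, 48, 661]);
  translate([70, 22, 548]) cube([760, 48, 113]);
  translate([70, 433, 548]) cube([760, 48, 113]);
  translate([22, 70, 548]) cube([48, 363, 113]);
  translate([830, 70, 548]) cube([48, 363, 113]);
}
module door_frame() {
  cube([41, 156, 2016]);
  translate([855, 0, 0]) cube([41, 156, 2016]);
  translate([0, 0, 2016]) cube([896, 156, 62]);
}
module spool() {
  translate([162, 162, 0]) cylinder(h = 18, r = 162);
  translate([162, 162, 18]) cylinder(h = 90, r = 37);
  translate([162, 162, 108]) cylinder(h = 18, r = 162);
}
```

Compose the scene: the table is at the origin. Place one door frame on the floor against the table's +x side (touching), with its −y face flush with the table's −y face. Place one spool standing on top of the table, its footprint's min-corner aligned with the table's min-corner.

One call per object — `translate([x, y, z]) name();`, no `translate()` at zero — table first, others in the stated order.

table();
translate([900, 0, 0]) door_frame();
translate([0, 0, 699]) spool();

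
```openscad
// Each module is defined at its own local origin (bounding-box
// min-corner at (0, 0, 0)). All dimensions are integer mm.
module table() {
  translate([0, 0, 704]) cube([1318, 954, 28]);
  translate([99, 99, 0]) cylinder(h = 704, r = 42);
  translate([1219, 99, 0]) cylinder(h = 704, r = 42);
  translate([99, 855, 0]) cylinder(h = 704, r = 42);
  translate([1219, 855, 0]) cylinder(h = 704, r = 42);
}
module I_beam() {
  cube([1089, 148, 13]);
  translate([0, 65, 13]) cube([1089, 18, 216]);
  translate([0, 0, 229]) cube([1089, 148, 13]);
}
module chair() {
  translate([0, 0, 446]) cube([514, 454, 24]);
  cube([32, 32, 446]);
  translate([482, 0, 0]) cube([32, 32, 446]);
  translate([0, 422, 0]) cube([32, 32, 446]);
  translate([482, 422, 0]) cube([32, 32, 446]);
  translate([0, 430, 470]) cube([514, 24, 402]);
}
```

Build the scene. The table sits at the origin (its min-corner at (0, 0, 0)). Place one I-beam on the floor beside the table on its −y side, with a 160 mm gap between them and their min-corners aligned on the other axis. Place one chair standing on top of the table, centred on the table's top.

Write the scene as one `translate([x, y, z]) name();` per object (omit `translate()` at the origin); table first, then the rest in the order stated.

table();
translate([0, -308, 0]) I_beam();
translate([402, 250, 732]) chair();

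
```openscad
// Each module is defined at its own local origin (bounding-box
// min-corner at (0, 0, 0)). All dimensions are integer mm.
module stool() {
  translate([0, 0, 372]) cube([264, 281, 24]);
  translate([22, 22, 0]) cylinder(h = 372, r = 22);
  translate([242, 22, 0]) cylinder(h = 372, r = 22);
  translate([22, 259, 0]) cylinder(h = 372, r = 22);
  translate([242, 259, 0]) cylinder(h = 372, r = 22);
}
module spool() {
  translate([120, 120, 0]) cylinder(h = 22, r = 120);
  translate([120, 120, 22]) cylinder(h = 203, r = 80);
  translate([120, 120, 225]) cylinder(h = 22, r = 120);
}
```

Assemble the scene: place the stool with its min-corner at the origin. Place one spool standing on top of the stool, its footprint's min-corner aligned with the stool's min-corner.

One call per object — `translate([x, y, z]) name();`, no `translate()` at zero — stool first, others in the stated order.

stool();
translate([0, 0, 396]) spool();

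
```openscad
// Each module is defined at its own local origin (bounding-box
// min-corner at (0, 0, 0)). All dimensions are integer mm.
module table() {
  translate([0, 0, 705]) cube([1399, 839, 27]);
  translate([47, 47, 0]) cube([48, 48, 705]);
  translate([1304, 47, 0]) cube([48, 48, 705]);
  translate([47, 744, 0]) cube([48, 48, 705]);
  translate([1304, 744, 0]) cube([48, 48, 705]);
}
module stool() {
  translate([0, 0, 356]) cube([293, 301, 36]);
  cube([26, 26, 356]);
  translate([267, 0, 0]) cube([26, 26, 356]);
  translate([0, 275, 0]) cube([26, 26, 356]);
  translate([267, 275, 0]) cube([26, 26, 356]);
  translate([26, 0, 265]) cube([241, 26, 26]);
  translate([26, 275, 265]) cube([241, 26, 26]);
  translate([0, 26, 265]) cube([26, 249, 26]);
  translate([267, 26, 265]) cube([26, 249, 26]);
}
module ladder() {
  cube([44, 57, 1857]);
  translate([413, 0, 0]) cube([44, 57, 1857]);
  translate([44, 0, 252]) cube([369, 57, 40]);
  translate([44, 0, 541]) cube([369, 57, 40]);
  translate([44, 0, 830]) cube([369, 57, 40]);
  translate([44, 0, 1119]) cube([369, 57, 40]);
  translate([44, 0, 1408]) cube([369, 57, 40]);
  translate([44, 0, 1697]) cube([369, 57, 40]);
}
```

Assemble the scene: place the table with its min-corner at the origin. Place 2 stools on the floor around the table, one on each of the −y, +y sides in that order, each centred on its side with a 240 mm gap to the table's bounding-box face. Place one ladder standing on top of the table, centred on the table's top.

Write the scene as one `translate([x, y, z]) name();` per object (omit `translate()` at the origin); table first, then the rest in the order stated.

table();
translate([553, -541, 0]) stool();
translate([553, 1079, 0]) stool();
translate([471, 391, 732]) ladder();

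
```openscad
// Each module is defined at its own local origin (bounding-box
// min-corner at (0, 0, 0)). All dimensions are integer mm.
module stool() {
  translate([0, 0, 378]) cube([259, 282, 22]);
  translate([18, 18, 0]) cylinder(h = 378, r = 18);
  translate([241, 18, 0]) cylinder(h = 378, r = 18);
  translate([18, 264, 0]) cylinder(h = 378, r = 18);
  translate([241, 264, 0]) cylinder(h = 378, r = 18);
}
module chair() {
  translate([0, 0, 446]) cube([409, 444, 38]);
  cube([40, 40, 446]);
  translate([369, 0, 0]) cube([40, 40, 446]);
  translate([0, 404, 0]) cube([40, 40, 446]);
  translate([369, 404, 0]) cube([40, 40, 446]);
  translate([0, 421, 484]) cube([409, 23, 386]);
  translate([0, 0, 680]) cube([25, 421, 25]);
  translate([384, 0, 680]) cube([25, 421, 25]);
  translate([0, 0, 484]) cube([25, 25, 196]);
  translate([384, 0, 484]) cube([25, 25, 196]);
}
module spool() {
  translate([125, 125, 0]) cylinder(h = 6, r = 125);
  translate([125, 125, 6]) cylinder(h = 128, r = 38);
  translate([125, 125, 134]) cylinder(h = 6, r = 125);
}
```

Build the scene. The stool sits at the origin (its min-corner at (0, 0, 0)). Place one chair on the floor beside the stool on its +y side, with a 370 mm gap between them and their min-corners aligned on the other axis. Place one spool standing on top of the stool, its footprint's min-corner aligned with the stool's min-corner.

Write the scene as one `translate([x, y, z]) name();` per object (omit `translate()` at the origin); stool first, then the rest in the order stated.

stool();
translate([0, 652, 0]) chair();
translate([0, 0, 400]) spool();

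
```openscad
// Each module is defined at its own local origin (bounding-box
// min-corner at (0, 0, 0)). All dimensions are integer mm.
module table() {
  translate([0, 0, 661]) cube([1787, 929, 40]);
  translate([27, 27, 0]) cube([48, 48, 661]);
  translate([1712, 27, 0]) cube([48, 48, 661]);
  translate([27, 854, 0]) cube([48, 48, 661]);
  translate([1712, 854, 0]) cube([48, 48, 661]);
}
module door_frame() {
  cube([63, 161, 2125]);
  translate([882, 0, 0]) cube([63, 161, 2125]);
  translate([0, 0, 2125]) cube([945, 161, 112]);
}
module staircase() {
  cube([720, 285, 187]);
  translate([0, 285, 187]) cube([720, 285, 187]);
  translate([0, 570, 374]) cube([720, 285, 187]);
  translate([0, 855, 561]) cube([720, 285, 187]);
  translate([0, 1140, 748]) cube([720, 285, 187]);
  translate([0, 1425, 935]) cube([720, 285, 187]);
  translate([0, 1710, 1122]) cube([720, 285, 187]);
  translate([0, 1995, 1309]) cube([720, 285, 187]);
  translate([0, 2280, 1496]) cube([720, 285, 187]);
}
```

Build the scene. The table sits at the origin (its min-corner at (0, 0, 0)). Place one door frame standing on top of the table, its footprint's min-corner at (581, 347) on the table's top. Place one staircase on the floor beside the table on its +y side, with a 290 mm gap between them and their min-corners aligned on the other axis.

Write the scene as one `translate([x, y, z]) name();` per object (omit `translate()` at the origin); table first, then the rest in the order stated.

table();
translate([581, 347, 701]) door_frame();
translate([0, 1219, 0]) staircase();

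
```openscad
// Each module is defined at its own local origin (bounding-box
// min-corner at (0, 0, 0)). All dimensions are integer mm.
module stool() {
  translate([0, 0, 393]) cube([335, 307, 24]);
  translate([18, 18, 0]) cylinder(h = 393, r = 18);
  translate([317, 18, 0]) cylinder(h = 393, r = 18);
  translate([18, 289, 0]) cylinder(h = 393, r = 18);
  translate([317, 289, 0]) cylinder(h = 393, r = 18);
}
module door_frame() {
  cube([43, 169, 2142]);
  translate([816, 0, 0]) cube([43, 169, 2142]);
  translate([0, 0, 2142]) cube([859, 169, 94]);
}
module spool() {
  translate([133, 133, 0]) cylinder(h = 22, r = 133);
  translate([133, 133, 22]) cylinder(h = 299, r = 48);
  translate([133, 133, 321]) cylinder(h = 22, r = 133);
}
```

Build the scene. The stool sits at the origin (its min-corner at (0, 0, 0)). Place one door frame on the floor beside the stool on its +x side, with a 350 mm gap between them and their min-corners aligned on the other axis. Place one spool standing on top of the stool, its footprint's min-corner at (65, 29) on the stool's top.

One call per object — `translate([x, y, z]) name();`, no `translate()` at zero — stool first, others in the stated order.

stool();
translate([685, 0, 0]) door_frame();
translate([65, 29, 417]) spool();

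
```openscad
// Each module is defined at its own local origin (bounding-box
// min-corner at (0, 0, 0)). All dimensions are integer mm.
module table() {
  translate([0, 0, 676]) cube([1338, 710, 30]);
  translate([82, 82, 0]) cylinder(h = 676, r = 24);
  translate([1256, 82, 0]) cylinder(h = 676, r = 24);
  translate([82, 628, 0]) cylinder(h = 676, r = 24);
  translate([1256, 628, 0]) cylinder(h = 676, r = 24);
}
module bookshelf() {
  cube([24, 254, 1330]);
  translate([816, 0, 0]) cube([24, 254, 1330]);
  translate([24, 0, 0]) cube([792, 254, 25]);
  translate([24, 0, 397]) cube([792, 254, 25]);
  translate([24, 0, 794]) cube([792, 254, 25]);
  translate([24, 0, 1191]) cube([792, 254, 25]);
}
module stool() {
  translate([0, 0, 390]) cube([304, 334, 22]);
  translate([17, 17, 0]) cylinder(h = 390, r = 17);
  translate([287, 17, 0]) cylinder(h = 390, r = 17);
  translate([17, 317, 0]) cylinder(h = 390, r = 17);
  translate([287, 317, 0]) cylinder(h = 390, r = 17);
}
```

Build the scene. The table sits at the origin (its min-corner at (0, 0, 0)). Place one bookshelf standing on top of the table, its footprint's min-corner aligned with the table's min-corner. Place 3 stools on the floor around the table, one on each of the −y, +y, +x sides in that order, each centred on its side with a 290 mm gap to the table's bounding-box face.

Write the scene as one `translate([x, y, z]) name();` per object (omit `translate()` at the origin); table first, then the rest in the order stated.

table();
translate([0, 0, 706]) bookshelf();
translate([517, -624, 0]) stool();
translate([517, 1000, 0]) stool();
translate([1628, 188, 0]) stool();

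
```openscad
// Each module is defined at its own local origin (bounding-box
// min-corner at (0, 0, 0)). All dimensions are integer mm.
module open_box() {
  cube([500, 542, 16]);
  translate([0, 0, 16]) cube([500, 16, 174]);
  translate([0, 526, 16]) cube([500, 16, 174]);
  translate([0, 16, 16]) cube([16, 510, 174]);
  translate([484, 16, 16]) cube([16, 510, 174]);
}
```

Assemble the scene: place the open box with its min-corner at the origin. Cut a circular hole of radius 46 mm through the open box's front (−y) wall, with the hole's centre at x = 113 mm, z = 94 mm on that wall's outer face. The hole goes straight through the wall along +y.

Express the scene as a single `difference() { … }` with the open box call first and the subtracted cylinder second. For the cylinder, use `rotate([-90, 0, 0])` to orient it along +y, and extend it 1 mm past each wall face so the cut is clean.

difference() {
  open_box();
  translate([113, -1, 94]) rotate([-90, 0, 0]) cylinder(h = 18, r = 46);
}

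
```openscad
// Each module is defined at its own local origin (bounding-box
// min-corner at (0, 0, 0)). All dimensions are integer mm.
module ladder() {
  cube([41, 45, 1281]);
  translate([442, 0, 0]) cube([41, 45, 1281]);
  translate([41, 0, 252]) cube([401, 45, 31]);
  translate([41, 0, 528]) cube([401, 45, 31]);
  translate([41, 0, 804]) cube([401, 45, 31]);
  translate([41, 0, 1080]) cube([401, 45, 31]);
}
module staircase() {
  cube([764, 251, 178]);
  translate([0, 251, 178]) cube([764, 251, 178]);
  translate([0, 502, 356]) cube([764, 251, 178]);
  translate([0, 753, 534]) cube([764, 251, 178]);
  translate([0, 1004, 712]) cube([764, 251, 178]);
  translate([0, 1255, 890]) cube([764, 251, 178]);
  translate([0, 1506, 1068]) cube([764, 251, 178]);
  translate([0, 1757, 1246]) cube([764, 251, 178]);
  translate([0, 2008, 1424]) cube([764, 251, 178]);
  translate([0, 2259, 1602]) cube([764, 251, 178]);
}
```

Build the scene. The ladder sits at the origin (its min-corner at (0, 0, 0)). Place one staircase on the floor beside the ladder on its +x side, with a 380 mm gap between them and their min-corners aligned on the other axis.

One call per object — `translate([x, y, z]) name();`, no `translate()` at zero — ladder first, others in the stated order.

ladder();
translate([863, 0, 0]) staircase();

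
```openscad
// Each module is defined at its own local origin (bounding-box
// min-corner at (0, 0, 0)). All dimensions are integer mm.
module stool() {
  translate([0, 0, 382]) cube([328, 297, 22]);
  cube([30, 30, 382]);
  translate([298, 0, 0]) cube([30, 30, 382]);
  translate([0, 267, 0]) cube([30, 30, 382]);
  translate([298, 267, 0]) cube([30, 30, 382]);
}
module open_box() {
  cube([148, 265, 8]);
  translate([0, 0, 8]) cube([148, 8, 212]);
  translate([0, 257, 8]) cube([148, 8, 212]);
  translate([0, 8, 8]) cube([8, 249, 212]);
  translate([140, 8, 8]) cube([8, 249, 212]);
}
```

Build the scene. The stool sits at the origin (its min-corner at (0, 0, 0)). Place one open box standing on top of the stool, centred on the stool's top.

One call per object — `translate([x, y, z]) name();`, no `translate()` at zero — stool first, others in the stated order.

stool();
translate([90, 16, 404]) open_box();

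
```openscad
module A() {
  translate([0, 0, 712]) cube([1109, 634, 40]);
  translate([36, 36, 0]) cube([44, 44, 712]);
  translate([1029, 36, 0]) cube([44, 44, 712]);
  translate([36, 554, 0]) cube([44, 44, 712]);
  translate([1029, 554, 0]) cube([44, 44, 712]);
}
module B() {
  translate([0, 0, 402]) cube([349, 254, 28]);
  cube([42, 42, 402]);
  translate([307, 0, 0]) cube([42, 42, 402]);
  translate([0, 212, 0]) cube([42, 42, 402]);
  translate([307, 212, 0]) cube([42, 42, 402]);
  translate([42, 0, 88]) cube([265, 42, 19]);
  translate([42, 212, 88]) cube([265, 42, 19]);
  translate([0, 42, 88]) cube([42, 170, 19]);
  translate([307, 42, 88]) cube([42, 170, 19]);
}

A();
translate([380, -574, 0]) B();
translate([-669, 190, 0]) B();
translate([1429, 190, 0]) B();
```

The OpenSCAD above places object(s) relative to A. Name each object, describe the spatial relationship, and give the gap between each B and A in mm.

A is a table. B is a stool. Three stools sit around the table at the −y, −x, +x sides. The gap between each stool and the table is 320 mm.

Each stool's nearest face is 320 mm from the table's bounding box.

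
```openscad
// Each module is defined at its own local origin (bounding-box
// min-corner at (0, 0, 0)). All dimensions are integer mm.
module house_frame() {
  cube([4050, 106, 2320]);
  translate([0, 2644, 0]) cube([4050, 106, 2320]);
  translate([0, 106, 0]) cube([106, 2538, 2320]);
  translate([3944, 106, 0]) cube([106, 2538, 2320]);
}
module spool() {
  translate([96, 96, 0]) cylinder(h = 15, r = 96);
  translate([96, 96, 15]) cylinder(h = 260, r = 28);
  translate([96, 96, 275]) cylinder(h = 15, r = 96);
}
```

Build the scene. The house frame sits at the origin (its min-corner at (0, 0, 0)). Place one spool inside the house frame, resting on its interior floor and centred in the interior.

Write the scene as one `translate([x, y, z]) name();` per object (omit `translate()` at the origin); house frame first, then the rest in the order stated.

house_frame();
translate([1929, 1279, 0]) spool();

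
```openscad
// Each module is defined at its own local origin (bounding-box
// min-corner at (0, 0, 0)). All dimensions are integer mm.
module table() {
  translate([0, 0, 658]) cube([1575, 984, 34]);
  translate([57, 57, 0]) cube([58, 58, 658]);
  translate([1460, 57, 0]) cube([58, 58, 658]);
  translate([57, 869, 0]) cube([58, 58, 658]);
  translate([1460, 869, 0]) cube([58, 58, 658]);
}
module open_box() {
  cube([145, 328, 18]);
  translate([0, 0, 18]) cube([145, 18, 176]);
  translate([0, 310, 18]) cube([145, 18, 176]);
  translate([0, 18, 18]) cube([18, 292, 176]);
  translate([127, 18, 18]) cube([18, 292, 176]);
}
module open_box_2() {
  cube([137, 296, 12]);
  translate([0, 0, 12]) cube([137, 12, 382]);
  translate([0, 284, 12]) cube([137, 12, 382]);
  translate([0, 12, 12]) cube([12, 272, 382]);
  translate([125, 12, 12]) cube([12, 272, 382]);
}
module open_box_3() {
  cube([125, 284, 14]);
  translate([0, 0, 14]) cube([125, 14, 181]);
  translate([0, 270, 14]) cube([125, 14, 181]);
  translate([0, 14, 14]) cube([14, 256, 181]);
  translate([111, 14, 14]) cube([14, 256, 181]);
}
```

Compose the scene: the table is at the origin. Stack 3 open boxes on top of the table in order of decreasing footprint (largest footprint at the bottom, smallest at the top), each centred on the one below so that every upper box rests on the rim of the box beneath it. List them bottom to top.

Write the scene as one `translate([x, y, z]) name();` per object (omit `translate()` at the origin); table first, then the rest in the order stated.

table();
translate([715, 328, 692]) open_box();
translate([719, 344, 886]) open_box_2();
translate([725, 350, 1280]) open_box_3();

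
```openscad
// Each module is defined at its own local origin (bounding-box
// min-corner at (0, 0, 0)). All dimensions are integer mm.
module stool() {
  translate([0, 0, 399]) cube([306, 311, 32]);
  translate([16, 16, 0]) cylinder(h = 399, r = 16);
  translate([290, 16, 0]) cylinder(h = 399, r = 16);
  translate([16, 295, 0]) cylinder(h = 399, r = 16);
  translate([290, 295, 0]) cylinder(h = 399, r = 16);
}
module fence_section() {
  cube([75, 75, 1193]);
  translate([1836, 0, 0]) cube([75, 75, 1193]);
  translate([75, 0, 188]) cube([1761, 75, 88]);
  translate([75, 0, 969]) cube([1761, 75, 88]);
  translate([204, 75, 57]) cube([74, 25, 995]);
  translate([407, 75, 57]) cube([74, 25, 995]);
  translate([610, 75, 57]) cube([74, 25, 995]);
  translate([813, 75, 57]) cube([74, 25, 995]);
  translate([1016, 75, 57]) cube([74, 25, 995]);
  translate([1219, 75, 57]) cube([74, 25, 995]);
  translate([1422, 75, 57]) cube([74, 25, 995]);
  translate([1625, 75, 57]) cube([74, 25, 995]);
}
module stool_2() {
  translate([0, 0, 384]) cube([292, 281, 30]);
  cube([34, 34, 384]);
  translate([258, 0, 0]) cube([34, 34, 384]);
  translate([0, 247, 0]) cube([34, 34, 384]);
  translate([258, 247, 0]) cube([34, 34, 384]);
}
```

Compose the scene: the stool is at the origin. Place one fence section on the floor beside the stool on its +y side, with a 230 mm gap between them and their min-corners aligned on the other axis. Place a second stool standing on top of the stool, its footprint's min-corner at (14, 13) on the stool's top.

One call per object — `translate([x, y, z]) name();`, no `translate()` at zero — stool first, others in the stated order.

stool();
translate([0, 541, 0]) fence_section();
translate([14, 13, 431]) stool_2();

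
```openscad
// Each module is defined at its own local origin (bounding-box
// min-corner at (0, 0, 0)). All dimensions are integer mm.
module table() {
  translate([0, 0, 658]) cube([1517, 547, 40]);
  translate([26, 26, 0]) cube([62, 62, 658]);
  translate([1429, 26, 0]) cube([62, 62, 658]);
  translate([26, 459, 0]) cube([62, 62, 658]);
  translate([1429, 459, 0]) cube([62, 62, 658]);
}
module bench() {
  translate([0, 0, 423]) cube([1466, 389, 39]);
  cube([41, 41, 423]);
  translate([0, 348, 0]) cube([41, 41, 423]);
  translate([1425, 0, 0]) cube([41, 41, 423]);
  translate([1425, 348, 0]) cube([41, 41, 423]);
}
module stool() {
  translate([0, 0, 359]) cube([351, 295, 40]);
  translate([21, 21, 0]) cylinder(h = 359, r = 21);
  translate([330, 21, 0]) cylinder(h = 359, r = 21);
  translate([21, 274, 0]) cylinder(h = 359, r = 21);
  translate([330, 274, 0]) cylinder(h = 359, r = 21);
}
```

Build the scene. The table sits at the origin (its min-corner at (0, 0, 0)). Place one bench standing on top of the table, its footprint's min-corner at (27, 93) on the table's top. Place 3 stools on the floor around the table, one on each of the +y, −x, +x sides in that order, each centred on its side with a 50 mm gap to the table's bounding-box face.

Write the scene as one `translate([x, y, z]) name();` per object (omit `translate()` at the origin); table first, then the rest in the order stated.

table();
translate([27, 93, 698]) bench();
translate([583, 597, 0]) stool();
translate([-401, 126, 0]) stool();
translate([1567, 126, 0]) stool();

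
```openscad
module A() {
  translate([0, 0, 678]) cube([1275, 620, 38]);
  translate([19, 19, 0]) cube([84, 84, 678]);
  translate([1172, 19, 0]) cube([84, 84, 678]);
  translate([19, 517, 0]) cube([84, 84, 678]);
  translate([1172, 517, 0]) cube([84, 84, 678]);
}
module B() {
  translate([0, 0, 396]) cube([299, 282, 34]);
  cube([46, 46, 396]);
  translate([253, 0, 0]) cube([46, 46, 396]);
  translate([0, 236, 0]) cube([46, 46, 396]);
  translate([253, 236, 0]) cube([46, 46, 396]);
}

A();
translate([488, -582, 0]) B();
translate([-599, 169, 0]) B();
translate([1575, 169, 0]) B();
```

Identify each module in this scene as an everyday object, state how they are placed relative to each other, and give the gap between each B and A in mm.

A is a table. B is a stool. Three stools sit around the table at the −y, −x, +x sides. The gap between each stool and the table is 300 mm.

Each stool's nearest face is 300 mm from the table's bounding box.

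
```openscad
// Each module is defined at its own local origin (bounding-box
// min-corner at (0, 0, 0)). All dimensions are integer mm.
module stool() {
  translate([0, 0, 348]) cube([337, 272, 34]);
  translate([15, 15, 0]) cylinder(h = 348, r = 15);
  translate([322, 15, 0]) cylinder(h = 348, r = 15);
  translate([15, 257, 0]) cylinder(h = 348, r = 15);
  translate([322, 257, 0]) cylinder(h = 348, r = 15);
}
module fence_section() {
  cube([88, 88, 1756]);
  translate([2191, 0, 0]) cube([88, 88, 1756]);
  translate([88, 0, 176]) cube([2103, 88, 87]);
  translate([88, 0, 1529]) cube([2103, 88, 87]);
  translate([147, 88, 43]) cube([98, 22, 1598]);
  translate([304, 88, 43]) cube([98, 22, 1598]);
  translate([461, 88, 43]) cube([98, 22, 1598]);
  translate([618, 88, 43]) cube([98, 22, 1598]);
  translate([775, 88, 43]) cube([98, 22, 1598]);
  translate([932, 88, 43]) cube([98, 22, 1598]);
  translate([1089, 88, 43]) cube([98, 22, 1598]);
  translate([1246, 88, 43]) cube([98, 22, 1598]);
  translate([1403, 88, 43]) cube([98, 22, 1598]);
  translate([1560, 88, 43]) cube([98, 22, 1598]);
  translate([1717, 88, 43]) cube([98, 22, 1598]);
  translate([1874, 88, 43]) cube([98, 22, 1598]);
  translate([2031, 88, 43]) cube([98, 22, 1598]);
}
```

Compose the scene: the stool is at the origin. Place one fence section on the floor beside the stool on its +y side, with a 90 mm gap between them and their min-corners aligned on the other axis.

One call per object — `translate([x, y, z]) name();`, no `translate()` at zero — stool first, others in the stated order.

stool();
translate([0, 362, 0]) fence_section();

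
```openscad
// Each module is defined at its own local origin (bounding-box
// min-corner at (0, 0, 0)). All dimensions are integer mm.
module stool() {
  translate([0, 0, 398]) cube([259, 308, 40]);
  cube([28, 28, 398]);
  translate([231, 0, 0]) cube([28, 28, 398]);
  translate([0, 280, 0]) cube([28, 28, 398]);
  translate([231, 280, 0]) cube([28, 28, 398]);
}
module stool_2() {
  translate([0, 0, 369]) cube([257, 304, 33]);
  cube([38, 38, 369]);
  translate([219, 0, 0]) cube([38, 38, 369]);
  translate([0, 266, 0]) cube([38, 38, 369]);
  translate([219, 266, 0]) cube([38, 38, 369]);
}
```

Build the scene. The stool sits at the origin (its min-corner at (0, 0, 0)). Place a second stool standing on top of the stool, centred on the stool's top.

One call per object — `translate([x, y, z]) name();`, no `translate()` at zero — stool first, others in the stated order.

stool();
translate([1, 2, 438]) stool_2();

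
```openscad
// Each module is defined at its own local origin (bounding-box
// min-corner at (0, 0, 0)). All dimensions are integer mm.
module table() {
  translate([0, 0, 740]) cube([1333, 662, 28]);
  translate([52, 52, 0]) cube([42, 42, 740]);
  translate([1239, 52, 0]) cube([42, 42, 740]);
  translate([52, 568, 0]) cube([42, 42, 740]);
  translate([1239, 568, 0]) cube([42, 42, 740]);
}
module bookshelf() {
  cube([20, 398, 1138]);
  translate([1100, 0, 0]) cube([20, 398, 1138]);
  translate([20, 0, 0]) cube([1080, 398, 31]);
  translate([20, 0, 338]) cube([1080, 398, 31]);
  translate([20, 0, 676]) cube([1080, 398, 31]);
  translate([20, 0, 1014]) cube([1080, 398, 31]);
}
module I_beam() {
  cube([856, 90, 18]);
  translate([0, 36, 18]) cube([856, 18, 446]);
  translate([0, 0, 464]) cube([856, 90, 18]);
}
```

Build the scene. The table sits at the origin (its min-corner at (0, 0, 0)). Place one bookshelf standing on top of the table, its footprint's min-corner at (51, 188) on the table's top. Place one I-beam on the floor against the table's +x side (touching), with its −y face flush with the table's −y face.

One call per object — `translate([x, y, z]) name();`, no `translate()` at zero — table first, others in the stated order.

table();
translate([51, 188, 768]) bookshelf();
translate([1333, 0, 0]) I_beam();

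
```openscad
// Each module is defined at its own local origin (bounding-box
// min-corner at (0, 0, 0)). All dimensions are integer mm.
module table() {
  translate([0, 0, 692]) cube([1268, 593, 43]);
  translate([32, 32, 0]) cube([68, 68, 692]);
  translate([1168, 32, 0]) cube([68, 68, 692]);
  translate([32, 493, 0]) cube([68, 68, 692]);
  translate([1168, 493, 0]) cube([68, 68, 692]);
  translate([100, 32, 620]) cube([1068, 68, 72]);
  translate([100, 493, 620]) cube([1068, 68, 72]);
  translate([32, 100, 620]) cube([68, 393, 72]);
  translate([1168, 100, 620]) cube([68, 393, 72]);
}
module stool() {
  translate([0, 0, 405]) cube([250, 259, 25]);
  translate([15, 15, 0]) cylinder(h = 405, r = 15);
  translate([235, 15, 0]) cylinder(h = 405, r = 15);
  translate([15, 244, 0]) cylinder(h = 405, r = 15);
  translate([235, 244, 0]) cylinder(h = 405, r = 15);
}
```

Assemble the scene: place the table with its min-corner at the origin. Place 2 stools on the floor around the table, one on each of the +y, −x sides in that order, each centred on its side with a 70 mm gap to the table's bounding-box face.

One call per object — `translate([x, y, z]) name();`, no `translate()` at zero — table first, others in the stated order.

table();
translate([509, 663, 0]) stool();
translate([-320, 167, 0]) stool();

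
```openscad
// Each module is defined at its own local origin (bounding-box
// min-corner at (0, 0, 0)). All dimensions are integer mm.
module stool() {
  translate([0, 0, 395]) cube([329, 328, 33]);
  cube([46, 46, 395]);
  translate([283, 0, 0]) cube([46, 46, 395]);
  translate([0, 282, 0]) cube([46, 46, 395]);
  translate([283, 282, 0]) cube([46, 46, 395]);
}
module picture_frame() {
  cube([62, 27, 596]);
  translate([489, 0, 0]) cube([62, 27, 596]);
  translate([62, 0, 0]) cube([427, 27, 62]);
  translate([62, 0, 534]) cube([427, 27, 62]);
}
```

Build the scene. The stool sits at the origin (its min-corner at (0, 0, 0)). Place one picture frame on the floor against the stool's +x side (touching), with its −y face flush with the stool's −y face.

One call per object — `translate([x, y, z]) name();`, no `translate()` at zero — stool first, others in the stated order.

stool();
translate([329, 0, 0]) picture_frame();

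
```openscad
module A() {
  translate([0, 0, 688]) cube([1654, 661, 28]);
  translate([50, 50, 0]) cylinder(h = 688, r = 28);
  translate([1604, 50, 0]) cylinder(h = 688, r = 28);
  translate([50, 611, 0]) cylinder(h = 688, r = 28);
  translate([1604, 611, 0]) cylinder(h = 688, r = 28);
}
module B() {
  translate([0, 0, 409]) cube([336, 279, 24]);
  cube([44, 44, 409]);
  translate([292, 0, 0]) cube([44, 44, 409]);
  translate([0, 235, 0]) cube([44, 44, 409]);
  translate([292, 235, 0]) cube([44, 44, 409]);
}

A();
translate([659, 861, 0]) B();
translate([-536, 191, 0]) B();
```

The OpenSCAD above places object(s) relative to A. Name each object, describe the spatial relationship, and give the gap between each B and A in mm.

Each stool's nearest face is 200 mm from the table's bounding box.

A is a table. B is a stool. Two stools sit around the table at the +y, −x sides. The gap between each stool and the table is 200 mm.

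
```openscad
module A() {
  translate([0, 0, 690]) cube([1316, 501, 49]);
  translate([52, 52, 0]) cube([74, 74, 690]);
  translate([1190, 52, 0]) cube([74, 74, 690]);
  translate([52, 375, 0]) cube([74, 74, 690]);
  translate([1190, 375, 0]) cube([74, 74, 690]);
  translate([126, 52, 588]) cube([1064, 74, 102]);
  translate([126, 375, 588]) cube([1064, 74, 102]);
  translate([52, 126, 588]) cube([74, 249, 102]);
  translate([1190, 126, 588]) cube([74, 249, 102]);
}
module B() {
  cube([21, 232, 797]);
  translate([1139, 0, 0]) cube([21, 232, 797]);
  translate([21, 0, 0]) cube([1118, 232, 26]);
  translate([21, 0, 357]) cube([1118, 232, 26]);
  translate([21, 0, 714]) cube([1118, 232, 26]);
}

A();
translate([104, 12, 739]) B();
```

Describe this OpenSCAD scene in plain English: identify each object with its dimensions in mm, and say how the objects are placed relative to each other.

A is a rectangular dining table. The top is 1316×501×49 mm with its upper surface at z = 739 mm. It stands on four 74×74 mm square legs, each inset 52 mm from the nearest pair of top edges, running from the floor to the underside of the top. Four apron rails, 74 mm thick and 102 mm tall, run between adjacent legs with their top edges flush with the underside of the top and their outer faces flush with the legs' outer faces.

B is a bookshelf 1160 mm wide overall, 232 mm deep and 797 mm tall. The two sides are 21 mm thick vertical panels. 3 horizontal shelves of 26 mm thickness span between the inner faces of the sides; the lowest shelf sits on the floor and shelves are stacked with a clear vertical gap of 331 mm between each pair.

The bookshelf is on top of the table.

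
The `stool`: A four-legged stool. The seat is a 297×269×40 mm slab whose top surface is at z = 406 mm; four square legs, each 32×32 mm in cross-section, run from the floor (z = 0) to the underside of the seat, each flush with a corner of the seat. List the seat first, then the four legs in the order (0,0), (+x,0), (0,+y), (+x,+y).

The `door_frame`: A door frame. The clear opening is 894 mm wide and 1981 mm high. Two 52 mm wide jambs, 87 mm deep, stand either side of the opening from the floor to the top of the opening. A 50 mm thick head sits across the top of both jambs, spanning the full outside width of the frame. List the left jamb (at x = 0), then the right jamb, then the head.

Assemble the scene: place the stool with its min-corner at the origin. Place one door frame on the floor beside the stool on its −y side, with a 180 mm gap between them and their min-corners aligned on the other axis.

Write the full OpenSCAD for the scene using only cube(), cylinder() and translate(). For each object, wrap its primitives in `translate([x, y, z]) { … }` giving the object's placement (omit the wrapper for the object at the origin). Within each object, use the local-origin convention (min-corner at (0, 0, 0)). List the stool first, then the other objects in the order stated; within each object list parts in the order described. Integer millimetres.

translate([0, 0, 366]) cube([297, 269, 40]);
cube([32, 32, 366]);
translate([265, 0, 0]) cube([32, 32, 366]);
translate([0, 237, 0]) cube([32, 32, 366]);
translate([265, 237, 0]) cube([32, 32, 366]);
translate([0, -267, 0]) {
  cube([52, 87, 1981]);
  translate([946, 0, 0]) cube([52, 87, 1981]);
  translate([0, 0, 1981]) cube([998, 87, 50]);
}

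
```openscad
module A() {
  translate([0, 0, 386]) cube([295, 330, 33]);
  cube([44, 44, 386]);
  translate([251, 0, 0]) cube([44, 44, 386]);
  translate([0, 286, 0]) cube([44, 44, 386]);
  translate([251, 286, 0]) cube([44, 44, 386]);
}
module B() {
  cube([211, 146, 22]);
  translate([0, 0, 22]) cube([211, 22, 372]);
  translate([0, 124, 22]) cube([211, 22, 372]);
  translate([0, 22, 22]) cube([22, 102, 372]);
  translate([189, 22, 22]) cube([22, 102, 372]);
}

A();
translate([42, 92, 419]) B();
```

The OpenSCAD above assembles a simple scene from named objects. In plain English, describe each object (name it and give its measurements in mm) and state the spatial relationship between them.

A is a simple wooden stool: a rectangular seat 295 mm (x) by 330 mm (y), 33 mm thick, top face at z = 419 mm, on four square legs, each 44×44 mm in cross-section. The legs rest on z = 0, each flush with a corner of the seat.

B is an open-topped rectangular box: outside dimensions 211×146×394 mm, with a uniform wall and base thickness of 22 mm. The base is a full 211×146 slab on the floor; four walls sit on top of the base. The front and back walls (the −y and +y sides) span the full width; the two side walls fit between them.

The open box is on top of the stool, centred.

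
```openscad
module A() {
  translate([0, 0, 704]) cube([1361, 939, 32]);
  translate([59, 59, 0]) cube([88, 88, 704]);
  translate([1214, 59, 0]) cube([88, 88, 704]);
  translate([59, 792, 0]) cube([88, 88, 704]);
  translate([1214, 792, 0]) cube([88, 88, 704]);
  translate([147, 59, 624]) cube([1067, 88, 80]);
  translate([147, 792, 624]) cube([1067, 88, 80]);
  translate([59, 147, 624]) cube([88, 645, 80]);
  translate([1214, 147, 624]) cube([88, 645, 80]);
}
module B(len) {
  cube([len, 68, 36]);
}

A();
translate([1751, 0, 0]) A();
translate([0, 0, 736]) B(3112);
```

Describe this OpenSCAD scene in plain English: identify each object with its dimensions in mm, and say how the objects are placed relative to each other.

A is a table with a 1361×939 mm rectangular top, 32 mm thick, top surface at z = 736 mm, supported by four 88×88 mm square legs, each inset 59 mm from the nearest pair of top edges, running from the floor. Four apron rails, 88 mm thick and 80 mm tall, run between adjacent legs with their top edges flush with the underside of the top and their outer faces flush with the legs' outer faces.

B is a rectangular beam 3112 mm long (x), 68 mm deep (y), 36 mm thick (z).

The beam spans the tops of two tables placed 390 mm apart, resting at z = 736 mm.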